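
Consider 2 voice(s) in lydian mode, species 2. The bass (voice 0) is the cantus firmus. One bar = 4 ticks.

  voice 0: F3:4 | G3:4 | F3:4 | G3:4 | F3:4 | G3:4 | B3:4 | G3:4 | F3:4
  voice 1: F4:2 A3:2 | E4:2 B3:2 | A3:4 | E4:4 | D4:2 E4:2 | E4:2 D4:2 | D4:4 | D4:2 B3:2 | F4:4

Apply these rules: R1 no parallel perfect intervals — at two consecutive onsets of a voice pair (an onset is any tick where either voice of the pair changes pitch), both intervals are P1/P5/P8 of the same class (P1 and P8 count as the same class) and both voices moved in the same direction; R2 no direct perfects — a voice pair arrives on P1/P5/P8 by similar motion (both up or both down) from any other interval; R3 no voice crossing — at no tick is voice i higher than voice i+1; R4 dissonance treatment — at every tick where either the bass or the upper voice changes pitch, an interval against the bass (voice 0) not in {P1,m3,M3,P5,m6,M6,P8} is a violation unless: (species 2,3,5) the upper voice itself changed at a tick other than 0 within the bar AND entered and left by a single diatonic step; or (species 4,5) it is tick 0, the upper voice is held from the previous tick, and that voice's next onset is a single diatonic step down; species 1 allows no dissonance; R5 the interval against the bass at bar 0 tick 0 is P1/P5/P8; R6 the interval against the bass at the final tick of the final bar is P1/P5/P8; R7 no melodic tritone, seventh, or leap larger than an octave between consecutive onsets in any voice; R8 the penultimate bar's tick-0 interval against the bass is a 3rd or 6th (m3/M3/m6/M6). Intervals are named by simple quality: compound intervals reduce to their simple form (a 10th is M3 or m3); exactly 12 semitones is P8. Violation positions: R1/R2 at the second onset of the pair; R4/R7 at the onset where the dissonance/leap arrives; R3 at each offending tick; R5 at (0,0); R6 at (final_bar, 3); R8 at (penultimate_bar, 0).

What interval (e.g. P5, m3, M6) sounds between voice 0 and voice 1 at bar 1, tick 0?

M6

voice 0=G3 voice 1=E4 -> M6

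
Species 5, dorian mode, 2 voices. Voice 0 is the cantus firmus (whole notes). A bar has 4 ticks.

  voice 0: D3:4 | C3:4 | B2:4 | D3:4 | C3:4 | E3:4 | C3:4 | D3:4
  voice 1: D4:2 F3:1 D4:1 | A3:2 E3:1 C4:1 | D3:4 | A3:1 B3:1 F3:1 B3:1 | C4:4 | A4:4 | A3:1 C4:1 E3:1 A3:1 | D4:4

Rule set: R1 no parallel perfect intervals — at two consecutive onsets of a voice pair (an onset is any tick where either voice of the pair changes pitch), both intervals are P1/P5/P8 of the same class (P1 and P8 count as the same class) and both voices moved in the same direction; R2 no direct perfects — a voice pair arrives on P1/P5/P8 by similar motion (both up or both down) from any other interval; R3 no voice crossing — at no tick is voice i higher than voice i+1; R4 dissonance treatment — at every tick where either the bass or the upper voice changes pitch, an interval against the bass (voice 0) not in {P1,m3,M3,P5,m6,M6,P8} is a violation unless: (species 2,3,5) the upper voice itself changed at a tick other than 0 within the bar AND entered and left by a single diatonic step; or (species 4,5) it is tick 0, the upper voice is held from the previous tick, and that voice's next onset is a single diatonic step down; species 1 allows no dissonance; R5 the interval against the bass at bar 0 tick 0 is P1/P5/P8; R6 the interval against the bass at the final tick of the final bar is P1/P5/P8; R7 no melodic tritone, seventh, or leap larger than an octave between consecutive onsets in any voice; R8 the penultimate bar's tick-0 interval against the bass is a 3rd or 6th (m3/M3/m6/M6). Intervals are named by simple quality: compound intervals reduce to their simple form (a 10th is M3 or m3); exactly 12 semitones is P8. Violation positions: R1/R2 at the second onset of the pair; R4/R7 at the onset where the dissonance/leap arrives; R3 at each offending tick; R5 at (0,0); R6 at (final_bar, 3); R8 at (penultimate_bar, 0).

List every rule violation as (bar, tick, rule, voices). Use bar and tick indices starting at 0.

bar 0: v0=D3 v1=D4 downbeat P8
bar 1: v0=C3 v1=A3 downbeat M6
bar 2: v0=B2 v1=D3 downbeat m3
bar 3: v0=D3 v1=A3 downbeat P5
bar 4: v0=C3 v1=C4 downbeat P8
bar 5: v0=E3 v1=A4 downbeat P4
bar 6: v0=C3 v1=A3 downbeat M6
bar 7: v0=D3 v1=D4 downbeat P8
  -> R7 @ bar 2 tick 0 v(1,): C4->D3 leap 10st
  -> R2 @ bar 3 tick 0 v(0, 1): B2/D3 m3 -> D3/A3 P5 similar
  -> R7 @ bar 3 tick 2 v(1,): B3->F3 leap 6st
  -> R7 @ bar 3 tick 3 v(1,): F3->B3 leap 6st
  -> R4 @ bar 5 tick 0 v(0, 1): E3/A4 P4 untreated
  -> R2 @ bar 7 tick 0 v(0, 1): C3/A3 M6 -> D3/D4 P8 similar

(2, 0, R7, (1,))
(3, 0, R2, (0, 1))
(3, 2, R7, (1,))
(3, 3, R7, (1,))
(5, 0, R4, (0, 1))
(7, 0, R2, (0, 1))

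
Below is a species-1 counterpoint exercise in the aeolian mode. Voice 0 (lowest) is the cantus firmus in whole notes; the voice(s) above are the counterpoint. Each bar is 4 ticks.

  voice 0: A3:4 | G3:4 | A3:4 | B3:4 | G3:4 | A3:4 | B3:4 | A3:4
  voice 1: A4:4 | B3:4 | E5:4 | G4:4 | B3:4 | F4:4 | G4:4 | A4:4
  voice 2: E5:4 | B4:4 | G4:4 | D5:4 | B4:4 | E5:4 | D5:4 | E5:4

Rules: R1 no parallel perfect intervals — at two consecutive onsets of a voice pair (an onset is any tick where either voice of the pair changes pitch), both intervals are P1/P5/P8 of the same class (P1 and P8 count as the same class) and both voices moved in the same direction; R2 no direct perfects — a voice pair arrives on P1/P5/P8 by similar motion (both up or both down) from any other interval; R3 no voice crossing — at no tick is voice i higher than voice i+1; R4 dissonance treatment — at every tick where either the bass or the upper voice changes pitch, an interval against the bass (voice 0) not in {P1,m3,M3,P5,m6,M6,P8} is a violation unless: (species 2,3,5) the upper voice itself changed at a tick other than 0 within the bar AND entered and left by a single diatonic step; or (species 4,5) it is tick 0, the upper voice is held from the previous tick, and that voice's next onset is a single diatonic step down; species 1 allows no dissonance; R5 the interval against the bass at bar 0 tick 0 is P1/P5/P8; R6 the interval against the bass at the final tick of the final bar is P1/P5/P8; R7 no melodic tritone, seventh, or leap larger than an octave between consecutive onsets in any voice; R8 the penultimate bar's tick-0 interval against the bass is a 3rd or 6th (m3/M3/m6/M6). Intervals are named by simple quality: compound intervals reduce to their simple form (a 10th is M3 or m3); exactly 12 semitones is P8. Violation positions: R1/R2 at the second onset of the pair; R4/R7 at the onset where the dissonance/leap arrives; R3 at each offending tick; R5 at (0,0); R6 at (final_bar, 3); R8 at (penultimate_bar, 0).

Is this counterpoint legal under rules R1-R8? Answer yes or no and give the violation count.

bar 0: v0=A3 v1=A4 v2=E5 (P5)
bar 1: v0=G3 v1=B3 v2=B4 (M3)
bar 2: v0=A3 v1=E5 v2=G4 (m7)
bar 3: v0=B3 v1=G4 v2=D5 (m3)
bar 4: v0=G3 v1=B3 v2=B4 (M3)
bar 5: v0=A3 v1=F4 v2=E5 (P5)
bar 6: v0=B3 v1=G4 v2=D5 (m3)
bar 7: v0=A3 v1=A4 v2=E5 (P5)
  R2 @ bar1.0: A4/E5 P5 -> B3/B4 P8 similar
  R7 @ bar1.0: A4->B3 leap 10st
  R2 @ bar2.0: G3/B3 M3 -> A3/E5 P5 similar
  R3 @ bar2.0: E5 above G4
  R4 @ bar2.0: A3/G4 m7 untreated
  R7 @ bar2.0: B3->E5 leap 17st
  R3 @ bar2.1: E5 above G4
  R3 @ bar2.2: E5 above G4
  R3 @ bar2.3: E5 above G4
  R2 @ bar4.0: G4/D5 P5 -> B3/B4 P8 similar
  R2 @ bar5.0: G3/B4 M3 -> A3/E5 P5 similar
  R7 @ bar5.0: B3->F4 leap 6st
  R1 @ bar7.0: G4/D5 P5 -> A4/E5 P5 similar

No (13 violations)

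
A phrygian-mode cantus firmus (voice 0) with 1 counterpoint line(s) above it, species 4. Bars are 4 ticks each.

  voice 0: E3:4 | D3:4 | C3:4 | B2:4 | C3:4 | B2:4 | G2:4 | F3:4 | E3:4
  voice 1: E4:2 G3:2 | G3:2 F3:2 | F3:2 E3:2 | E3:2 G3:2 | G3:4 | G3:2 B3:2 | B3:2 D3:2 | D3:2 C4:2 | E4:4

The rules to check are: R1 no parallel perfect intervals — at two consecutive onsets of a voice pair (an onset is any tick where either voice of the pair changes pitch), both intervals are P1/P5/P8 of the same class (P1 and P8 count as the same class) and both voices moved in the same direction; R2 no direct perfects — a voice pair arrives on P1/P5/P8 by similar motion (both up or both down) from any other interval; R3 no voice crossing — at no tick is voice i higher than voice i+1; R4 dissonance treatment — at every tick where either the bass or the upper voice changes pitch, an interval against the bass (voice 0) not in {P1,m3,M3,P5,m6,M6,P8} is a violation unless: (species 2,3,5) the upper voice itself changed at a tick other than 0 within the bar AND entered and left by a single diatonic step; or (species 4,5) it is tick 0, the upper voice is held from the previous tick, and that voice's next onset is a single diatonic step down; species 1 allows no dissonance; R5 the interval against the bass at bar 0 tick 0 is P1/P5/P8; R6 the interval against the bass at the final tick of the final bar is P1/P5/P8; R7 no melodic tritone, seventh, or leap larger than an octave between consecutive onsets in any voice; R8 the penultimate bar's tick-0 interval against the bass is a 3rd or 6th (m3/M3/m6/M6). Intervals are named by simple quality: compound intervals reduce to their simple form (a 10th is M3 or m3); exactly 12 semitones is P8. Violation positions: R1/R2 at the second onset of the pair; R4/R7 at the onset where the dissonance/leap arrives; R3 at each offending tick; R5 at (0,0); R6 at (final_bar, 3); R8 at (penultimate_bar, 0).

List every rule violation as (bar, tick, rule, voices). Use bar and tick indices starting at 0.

bar 0: v0=E3 v1=E4 downbeat P8
bar 1: v0=D3 v1=G3 downbeat P4
bar 2: v0=C3 v1=F3 downbeat P4
bar 3: v0=B2 v1=E3 downbeat P4
bar 4: v0=C3 v1=G3 downbeat P5
bar 5: v0=B2 v1=G3 downbeat m6
bar 6: v0=G2 v1=B3 downbeat M3
bar 7: v0=F3 v1=D3 downbeat m3
bar 8: v0=E3 v1=E4 downbeat P8
  -> R4 @ bar 3 tick 0 v(0, 1): B2/E3 P4 untreated
  -> R3 @ bar 7 tick 0 v(0, 1): F3 above D3
  -> R7 @ bar 7 tick 0 v(0,): G2->F3 leap 10st
  -> R3 @ bar 7 tick 1 v(0, 1): F3 above D3
  -> R7 @ bar 7 tick 2 v(1,): D3->C4 leap 10st

(3, 0, R4, (0, 1))
(7, 0, R3, (0, 1))
(7, 0, R7, (0,))
(7, 1, R3, (0, 1))
(7, 2, R7, (1,))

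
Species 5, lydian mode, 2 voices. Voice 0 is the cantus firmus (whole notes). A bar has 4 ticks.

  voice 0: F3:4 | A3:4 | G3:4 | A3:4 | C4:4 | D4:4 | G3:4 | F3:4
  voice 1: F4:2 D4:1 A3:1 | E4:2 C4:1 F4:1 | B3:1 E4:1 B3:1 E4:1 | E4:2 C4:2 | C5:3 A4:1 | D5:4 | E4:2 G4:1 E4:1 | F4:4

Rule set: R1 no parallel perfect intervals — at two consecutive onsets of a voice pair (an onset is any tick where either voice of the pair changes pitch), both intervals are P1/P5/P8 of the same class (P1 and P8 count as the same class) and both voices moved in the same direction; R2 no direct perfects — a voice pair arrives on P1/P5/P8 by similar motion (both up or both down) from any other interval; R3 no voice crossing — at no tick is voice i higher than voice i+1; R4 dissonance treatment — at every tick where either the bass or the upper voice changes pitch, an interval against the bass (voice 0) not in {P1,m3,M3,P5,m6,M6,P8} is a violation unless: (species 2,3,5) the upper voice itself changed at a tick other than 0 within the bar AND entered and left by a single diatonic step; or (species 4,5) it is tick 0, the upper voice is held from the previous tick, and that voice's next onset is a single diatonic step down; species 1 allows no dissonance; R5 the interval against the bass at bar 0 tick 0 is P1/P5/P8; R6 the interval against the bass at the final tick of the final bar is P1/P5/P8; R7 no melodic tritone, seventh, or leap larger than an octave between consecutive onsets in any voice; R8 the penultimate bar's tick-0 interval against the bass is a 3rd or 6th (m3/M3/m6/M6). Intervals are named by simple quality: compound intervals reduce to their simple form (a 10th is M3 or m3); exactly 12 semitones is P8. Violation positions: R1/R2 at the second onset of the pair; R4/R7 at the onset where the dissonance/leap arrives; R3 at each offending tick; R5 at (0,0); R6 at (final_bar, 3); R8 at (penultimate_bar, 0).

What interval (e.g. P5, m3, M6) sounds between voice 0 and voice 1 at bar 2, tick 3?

M6

voice 0=G3 voice 1=E4 -> M6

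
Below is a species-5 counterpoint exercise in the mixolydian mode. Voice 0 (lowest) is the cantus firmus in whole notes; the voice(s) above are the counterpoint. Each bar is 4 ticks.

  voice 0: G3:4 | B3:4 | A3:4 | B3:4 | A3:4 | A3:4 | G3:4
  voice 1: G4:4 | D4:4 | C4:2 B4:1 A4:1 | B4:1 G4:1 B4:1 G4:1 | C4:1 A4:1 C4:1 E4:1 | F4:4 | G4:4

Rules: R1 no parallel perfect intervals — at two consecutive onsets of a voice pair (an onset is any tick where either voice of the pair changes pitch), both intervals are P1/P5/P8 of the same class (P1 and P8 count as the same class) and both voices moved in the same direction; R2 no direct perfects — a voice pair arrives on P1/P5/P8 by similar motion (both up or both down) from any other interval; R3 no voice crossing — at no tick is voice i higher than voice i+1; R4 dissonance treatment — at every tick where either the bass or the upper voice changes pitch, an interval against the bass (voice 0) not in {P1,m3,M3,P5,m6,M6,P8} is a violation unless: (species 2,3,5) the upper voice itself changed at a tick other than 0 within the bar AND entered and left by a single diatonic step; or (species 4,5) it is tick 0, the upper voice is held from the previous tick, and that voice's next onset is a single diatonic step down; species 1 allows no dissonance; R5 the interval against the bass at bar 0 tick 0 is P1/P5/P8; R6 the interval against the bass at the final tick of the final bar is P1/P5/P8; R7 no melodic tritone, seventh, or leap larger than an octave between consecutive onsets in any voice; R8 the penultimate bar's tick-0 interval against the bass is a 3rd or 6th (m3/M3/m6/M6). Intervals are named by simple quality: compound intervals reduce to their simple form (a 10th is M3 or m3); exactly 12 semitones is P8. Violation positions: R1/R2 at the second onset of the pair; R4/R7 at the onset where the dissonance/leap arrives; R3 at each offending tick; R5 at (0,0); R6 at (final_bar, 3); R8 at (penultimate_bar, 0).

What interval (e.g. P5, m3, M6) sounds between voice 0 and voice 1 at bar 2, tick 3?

P8

voice 0=A3 voice 1=A4 -> P8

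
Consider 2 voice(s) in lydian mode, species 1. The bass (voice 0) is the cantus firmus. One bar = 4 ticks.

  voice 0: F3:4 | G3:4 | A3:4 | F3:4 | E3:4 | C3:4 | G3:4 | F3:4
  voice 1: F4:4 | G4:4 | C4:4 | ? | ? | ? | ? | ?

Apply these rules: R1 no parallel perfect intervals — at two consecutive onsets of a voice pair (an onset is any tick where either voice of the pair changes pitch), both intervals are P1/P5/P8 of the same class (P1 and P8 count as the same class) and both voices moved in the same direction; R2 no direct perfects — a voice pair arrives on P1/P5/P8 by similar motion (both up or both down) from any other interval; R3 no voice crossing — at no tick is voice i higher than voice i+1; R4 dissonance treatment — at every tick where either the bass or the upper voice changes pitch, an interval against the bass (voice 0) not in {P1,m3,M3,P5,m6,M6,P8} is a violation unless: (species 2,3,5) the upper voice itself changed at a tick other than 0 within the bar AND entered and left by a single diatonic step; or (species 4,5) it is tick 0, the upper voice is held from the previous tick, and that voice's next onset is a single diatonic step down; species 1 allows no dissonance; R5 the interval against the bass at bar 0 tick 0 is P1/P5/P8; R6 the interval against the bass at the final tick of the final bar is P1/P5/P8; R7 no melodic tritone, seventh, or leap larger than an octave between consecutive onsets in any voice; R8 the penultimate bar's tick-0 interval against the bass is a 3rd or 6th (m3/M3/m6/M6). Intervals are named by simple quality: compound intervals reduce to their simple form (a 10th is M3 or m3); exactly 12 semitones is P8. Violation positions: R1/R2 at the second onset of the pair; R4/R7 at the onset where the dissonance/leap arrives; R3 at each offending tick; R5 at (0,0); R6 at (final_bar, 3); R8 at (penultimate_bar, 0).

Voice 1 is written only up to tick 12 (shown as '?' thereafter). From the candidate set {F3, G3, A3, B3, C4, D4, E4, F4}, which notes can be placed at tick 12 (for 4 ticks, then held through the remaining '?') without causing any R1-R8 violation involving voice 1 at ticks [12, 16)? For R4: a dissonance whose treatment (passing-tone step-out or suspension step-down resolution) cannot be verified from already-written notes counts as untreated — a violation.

F3: violates R2
G3: violates R4
A3: legal
B3: violates R4
C4: legal
D4: legal
E4: violates R4
F4: legal

{A3, C4, D4, F4}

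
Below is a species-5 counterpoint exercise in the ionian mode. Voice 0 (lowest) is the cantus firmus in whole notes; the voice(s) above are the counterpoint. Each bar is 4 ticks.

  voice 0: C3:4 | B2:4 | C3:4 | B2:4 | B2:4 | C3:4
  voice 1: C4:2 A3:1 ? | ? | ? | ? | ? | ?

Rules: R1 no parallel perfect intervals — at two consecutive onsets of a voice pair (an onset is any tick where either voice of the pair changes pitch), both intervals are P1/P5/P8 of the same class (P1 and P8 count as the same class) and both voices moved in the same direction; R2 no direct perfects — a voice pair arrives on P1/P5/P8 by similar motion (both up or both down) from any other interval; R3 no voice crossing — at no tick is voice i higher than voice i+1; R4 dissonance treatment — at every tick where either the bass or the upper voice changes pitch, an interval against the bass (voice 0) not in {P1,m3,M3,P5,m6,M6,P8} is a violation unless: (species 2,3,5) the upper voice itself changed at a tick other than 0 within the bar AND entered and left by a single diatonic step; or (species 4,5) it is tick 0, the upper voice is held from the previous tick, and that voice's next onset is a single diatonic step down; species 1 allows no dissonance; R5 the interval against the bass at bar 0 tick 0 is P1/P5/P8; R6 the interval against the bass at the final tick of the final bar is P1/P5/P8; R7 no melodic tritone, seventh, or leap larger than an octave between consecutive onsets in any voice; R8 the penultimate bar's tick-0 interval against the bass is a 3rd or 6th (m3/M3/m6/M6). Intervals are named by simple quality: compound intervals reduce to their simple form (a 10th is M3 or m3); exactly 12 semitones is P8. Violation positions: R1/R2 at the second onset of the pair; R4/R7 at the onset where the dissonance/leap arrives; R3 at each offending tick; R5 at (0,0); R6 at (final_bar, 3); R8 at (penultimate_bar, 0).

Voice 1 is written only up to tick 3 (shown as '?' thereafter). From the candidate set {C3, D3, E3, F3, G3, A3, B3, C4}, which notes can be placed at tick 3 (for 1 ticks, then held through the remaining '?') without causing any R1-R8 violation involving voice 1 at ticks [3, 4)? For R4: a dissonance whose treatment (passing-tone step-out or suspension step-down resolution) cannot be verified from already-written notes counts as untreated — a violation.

C3: legal
D3: violates R4
E3: legal
F3: violates R4
G3: legal
A3: legal
B3: violates R4
C4: legal

{A3, C3, C4, E3, G3}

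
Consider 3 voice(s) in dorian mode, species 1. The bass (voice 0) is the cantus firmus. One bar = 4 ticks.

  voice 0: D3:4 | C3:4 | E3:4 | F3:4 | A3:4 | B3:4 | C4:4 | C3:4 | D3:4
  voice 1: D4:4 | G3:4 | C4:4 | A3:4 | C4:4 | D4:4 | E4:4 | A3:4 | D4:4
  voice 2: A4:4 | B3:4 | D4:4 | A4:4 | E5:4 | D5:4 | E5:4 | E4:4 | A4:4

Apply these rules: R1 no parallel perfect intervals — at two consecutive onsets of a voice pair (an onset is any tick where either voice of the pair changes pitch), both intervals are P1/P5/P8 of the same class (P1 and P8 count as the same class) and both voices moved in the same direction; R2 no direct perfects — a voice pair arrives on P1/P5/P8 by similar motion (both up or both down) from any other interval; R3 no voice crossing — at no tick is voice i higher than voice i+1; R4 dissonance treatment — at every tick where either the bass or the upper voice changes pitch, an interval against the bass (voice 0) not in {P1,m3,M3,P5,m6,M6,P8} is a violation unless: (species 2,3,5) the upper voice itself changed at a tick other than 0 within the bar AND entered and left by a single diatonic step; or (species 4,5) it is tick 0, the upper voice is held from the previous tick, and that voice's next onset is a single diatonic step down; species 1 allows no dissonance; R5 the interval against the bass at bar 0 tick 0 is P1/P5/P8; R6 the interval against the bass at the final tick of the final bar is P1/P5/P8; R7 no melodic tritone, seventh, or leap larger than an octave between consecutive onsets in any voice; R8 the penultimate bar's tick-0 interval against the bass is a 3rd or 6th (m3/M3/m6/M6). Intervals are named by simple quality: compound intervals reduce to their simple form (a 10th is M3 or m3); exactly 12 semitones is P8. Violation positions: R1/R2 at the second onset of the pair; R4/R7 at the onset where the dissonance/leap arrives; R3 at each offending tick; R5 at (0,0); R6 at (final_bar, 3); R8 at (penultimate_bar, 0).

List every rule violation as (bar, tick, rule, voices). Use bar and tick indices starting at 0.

(1, 0, R2, (0, 1))
(1, 0, R4, (0, 2))
(1, 0, R7, (2,))
(2, 0, R4, (0, 2))
(4, 0, R2, (0, 2))
(6, 0, R1, (1, 2))
(7, 0, R2, (1, 2))
(8, 0, R1, (1, 2))
(8, 0, R2, (0, 1))
(8, 0, R2, (0, 2))

bar 0: v0=D3 v1=D4 v2=A4 downbeat P5
bar 1: v0=C3 v1=G3 v2=B3 downbeat M7
bar 2: v0=E3 v1=C4 v2=D4 downbeat m7
bar 3: v0=F3 v1=A3 v2=A4 downbeat M3
bar 4: v0=A3 v1=C4 v2=E5 downbeat P5
bar 5: v0=B3 v1=D4 v2=D5 downbeat m3
bar 6: v0=C4 v1=E4 v2=E5 downbeat M3
bar 7: v0=C3 v1=A3 v2=E4 downbeat M3
bar 8: v0=D3 v1=D4 v2=A4 downbeat P5
  -> R2 @ bar 1 tick 0 v(0, 1): D3/D4 P8 -> C3/G3 P5 similar
  -> R4 @ bar 1 tick 0 v(0, 2): C3/B3 M7 untreated
  -> R7 @ bar 1 tick 0 v(2,): A4->B3 leap 10st
  -> R4 @ bar 2 tick 0 v(0, 2): E3/D4 m7 untreated
  -> R2 @ bar 4 tick 0 v(0, 2): F3/A4 M3 -> A3/E5 P5 similar
  -> R1 @ bar 6 tick 0 v(1, 2): D4/D5 P8 -> E4/E5 P8 similar
  -> R2 @ bar 7 tick 0 v(1, 2): E4/E5 P8 -> A3/E4 P5 similar
  -> R1 @ bar 8 tick 0 v(1, 2): A3/E4 P5 -> D4/A4 P5 similar
  -> R2 @ bar 8 tick 0 v(0, 1): C3/A3 M6 -> D3/D4 P8 similar
  -> R2 @ bar 8 tick 0 v(0, 2): C3/E4 M3 -> D3/A4 P5 similar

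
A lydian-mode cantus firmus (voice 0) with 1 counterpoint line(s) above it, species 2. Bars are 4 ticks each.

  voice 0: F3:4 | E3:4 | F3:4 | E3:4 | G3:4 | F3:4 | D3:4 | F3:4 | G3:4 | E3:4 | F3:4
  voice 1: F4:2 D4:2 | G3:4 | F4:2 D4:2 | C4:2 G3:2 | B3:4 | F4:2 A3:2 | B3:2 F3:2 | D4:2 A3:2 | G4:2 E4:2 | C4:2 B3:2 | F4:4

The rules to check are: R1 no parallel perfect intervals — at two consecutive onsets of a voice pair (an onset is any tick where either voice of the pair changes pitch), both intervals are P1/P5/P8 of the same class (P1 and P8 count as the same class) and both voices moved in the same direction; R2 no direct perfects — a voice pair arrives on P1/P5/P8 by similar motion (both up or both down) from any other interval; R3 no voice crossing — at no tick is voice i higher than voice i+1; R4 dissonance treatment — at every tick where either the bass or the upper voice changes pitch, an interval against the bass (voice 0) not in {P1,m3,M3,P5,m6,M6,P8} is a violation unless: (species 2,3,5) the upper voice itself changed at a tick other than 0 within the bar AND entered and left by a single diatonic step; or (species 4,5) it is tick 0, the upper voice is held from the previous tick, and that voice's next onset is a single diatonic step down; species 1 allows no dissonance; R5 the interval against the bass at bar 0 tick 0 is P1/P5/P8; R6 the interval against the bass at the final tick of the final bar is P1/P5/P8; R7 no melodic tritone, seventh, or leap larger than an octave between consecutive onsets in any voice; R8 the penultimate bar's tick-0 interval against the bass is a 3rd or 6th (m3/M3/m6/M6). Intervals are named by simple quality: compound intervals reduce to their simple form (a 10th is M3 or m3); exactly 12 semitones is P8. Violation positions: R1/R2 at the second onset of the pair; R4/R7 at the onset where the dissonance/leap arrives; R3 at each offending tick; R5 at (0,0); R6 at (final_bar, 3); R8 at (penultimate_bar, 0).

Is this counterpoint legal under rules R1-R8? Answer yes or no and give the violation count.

bar 0: v0=F3 v1=F4 (P8)
bar 1: v0=E3 v1=G3 (m3)
bar 2: v0=F3 v1=F4 (P8)
bar 3: v0=E3 v1=C4 (m6)
bar 4: v0=G3 v1=B3 (M3)
bar 5: v0=F3 v1=F4 (P8)
bar 6: v0=D3 v1=B3 (M6)
bar 7: v0=F3 v1=D4 (M6)
bar 8: v0=G3 v1=G4 (P8)
bar 9: v0=E3 v1=C4 (m6)
bar 10: v0=F3 v1=F4 (P8)
  R2 @ bar2.0: E3/G3 m3 -> F3/F4 P8 similar
  R7 @ bar2.0: G3->F4 leap 10st
  R7 @ bar5.0: B3->F4 leap 6st
  R7 @ bar6.2: B3->F3 leap 6st
  R2 @ bar8.0: F3/A3 M3 -> G3/G4 P8 similar
  R7 @ bar8.0: A3->G4 leap 10st
  R2 @ bar10.0: E3/B3 P5 -> F3/F4 P8 similar
  R7 @ bar10.0: B3->F4 leap 6st

No (8 violations)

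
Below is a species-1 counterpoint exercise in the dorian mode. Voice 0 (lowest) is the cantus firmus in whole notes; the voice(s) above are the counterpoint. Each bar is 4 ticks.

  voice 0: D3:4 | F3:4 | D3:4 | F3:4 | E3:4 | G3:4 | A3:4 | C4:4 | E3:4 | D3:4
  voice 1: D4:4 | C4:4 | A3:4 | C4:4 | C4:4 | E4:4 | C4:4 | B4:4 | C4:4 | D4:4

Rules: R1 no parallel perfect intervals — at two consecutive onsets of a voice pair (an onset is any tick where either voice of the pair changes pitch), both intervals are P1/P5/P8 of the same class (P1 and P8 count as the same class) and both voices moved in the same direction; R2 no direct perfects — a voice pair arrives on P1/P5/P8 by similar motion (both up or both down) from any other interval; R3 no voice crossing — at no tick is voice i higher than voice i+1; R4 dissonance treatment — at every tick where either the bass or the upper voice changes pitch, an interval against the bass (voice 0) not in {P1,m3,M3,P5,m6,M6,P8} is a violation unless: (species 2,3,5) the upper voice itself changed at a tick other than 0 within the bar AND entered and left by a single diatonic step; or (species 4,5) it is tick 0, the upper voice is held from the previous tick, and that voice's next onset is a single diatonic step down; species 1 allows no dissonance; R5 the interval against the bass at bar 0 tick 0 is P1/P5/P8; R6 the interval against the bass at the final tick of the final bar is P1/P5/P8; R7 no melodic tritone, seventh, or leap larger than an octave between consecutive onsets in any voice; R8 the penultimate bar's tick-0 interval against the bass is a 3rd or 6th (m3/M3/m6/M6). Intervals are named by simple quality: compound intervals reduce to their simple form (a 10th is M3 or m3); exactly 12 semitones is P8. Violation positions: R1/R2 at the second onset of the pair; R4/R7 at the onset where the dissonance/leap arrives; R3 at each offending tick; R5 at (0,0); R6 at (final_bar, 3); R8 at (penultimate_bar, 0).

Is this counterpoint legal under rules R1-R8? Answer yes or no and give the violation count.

bar 0: v0=D3 v1=D4 (P8)
bar 1: v0=F3 v1=C4 (P5)
bar 2: v0=D3 v1=A3 (P5)
bar 3: v0=F3 v1=C4 (P5)
bar 4: v0=E3 v1=C4 (m6)
bar 5: v0=G3 v1=E4 (M6)
bar 6: v0=A3 v1=C4 (m3)
bar 7: v0=C4 v1=B4 (M7)
bar 8: v0=E3 v1=C4 (m6)
bar 9: v0=D3 v1=D4 (P8)
  R1 @ bar2.0: F3/C4 P5 -> D3/A3 P5 similar
  R1 @ bar3.0: D3/A3 P5 -> F3/C4 P5 similar
  R4 @ bar7.0: C4/B4 M7 untreated
  R7 @ bar7.0: C4->B4 leap 11st
  R7 @ bar8.0: B4->C4 leap 11st

No (5 violations)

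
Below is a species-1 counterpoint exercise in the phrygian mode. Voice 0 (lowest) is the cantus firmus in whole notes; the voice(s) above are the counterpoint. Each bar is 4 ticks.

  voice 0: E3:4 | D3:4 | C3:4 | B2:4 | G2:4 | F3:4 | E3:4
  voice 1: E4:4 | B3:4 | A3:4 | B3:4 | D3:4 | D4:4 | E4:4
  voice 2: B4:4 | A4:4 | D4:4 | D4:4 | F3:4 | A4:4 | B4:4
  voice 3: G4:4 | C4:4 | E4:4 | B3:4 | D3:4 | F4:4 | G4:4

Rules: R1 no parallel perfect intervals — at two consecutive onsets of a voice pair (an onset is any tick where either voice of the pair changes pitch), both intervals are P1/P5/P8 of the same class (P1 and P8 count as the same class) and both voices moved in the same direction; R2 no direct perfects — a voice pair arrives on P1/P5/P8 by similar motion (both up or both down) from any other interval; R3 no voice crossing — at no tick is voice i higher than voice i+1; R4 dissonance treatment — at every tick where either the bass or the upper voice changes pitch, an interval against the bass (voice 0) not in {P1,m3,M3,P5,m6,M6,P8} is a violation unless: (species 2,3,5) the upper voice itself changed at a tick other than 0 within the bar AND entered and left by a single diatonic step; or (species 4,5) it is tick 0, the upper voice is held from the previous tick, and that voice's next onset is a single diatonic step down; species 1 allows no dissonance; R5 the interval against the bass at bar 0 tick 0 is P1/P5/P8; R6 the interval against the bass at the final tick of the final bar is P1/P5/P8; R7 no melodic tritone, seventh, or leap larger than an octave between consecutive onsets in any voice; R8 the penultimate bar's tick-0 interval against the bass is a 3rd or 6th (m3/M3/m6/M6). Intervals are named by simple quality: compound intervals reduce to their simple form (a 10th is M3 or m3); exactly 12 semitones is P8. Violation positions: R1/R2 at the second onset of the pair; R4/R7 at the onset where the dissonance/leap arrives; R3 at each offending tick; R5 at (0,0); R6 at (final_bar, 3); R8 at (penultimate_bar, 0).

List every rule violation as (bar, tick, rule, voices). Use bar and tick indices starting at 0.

bar 0: v0=E3 v1=E4 v2=B4 v3=G4 downbeat m3
bar 1: v0=D3 v1=B3 v2=A4 v3=C4 downbeat m7
bar 2: v0=C3 v1=A3 v2=D4 v3=E4 downbeat M3
bar 3: v0=B2 v1=B3 v2=D4 v3=B3 downbeat P8
bar 4: v0=G2 v1=D3 v2=F3 v3=D3 downbeat P5
bar 5: v0=F3 v1=D4 v2=A4 v3=F4 downbeat P8
bar 6: v0=E3 v1=E4 v2=B4 v3=G4 downbeat m3
  -> R3 @ bar 0 tick 0 v(2, 3): B4 above G4
  -> R5 @ bar 0 tick 0 v(0, 3): opens on m3
  -> R3 @ bar 0 tick 1 v(2, 3): B4 above G4
  -> R3 @ bar 0 tick 2 v(2, 3): B4 above G4
  -> R3 @ bar 0 tick 3 v(2, 3): B4 above G4
  -> R1 @ bar 1 tick 0 v(0, 2): E3/B4 P5 -> D3/A4 P5 similar
  -> R3 @ bar 1 tick 0 v(2, 3): A4 above C4
  -> R4 @ bar 1 tick 0 v(0, 3): D3/C4 m7 untreated
  -> R3 @ bar 1 tick 1 v(2, 3): A4 above C4
  -> R3 @ bar 1 tick 2 v(2, 3): A4 above C4
  -> R3 @ bar 1 tick 3 v(2, 3): A4 above C4
  -> R4 @ bar 2 tick 0 v(0, 2): C3/D4 M2 untreated
  -> R2 @ bar 3 tick 0 v(0, 3): C3/E4 M3 -> B2/B3 P8 similar
  -> R3 @ bar 3 tick 0 v(2, 3): D4 above B3
  -> R3 @ bar 3 tick 1 v(2, 3): D4 above B3
  -> R3 @ bar 3 tick 2 v(2, 3): D4 above B3
  -> R3 @ bar 3 tick 3 v(2, 3): D4 above B3
  -> R1 @ bar 4 tick 0 v(1, 3): B3/B3 P1 -> D3/D3 P1 similar
  -> R2 @ bar 4 tick 0 v(0, 1): B2/B3 P8 -> G2/D3 P5 similar
  -> R2 @ bar 4 tick 0 v(0, 3): B2/B3 P8 -> G2/D3 P5 similar
  -> R3 @ bar 4 tick 0 v(2, 3): F3 above D3
  -> R4 @ bar 4 tick 0 v(0, 2): G2/F3 m7 untreated
  -> R3 @ bar 4 tick 1 v(2, 3): F3 above D3
  -> R3 @ bar 4 tick 2 v(2, 3): F3 above D3
  -> R3 @ bar 4 tick 3 v(2, 3): F3 above D3
  -> R2 @ bar 5 tick 0 v(0, 3): G2/D3 P5 -> F3/F4 P8 similar
  -> R2 @ bar 5 tick 0 v(1, 2): D3/F3 m3 -> D4/A4 P5 similar
  -> R3 @ bar 5 tick 0 v(2, 3): A4 above F4
  -> R7 @ bar 5 tick 0 v(0,): G2->F3 leap 10st
  -> R7 @ bar 5 tick 0 v(2,): F3->A4 leap 16st
  -> R7 @ bar 5 tick 0 v(3,): D3->F4 leap 15st
  -> R8 @ bar 5 tick 0 v(0, 3): penult P8 not 3rd/6th
  -> R3 @ bar 5 tick 1 v(2, 3): A4 above F4
  -> R3 @ bar 5 tick 2 v(2, 3): A4 above F4
  -> R3 @ bar 5 tick 3 v(2, 3): A4 above F4
  -> R1 @ bar 6 tick 0 v(1, 2): D4/A4 P5 -> E4/B4 P5 similar
  -> R3 @ bar 6 tick 0 v(2, 3): B4 above G4
  -> R3 @ bar 6 tick 1 v(2, 3): B4 above G4
  -> R3 @ bar 6 tick 2 v(2, 3): B4 above G4
  -> R3 @ bar 6 tick 3 v(2, 3): B4 above G4
  -> R6 @ bar 6 tick 3 v(0, 3): closes on m3

(0, 0, R3, (2, 3))
(0, 0, R5, (0, 3))
(0, 1, R3, (2, 3))
(0, 2, R3, (2, 3))
(0, 3, R3, (2, 3))
(1, 0, R1, (0, 2))
(1, 0, R3, (2, 3))
(1, 0, R4, (0, 3))
(1, 1, R3, (2, 3))
(1, 2, R3, (2, 3))
(1, 3, R3, (2, 3))
(2, 0, R4, (0, 2))
(3, 0, R2, (0, 3))
(3, 0, R3, (2, 3))
(3, 1, R3, (2, 3))
(3, 2, R3, (2, 3))
(3, 3, R3, (2, 3))
(4, 0, R1, (1, 3))
(4, 0, R2, (0, 1))
(4, 0, R2, (0, 3))
(4, 0, R3, (2, 3))
(4, 0, R4, (0, 2))
(4, 1, R3, (2, 3))
(4, 2, R3, (2, 3))
(4, 3, R3, (2, 3))
(5, 0, R2, (0, 3))
(5, 0, R2, (1, 2))
(5, 0, R3, (2, 3))
(5, 0, R7, (0,))
(5, 0, R7, (2,))
(5, 0, R7, (3,))
(5, 0, R8, (0, 3))
(5, 1, R3, (2, 3))
(5, 2, R3, (2, 3))
(5, 3, R3, (2, 3))
(6, 0, R1, (1, 2))
(6, 0, R3, (2, 3))
(6, 1, R3, (2, 3))
(6, 2, R3, (2, 3))
(6, 3, R3, (2, 3))
(6, 3, R6, (0, 3))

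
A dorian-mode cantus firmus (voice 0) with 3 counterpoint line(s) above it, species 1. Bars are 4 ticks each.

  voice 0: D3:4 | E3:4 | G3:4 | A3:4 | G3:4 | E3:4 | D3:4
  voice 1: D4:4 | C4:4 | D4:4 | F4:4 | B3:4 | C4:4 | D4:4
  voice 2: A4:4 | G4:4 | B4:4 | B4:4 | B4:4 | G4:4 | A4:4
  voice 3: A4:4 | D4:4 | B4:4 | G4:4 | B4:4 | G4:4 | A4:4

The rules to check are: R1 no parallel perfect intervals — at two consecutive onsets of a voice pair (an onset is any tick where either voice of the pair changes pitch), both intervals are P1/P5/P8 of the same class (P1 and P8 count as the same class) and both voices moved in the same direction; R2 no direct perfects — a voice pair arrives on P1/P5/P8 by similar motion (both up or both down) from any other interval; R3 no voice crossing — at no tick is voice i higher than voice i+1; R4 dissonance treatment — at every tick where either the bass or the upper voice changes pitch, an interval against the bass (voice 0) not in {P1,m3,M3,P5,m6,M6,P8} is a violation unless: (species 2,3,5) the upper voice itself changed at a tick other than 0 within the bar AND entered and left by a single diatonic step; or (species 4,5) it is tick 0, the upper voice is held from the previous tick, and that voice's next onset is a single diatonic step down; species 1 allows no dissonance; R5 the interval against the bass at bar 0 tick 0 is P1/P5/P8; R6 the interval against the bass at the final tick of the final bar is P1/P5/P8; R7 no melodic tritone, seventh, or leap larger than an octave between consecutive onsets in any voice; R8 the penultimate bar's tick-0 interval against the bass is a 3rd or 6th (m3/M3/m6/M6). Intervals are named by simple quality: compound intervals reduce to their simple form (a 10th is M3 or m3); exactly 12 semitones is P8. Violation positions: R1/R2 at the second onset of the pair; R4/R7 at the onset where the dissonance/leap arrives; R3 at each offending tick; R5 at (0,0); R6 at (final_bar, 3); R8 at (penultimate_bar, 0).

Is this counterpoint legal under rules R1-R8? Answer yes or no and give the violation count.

bar 0: v0=D3 v1=D4 v2=A4 v3=A4 (P5)
bar 1: v0=E3 v1=C4 v2=G4 v3=D4 (m7)
bar 2: v0=G3 v1=D4 v2=B4 v3=B4 (M3)
bar 3: v0=A3 v1=F4 v2=B4 v3=G4 (m7)
bar 4: v0=G3 v1=B3 v2=B4 v3=B4 (M3)
bar 5: v0=E3 v1=C4 v2=G4 v3=G4 (m3)
bar 6: v0=D3 v1=D4 v2=A4 v3=A4 (P5)
  R1 @ bar1.0: D4/A4 P5 -> C4/G4 P5 similar
  R3 @ bar1.0: G4 above D4
  R4 @ bar1.0: E3/D4 m7 untreated
  R3 @ bar1.1: G4 above D4
  R3 @ bar1.2: G4 above D4
  R3 @ bar1.3: G4 above D4
  R2 @ bar2.0: E3/C4 m6 -> G3/D4 P5 similar
  R2 @ bar2.0: G4/D4 P4 -> B4/B4 P1 similar
  R3 @ bar3.0: B4 above G4
  R4 @ bar3.0: A3/B4 M2 untreated
  R4 @ bar3.0: A3/G4 m7 untreated
  R3 @ bar3.1: B4 above G4
  R3 @ bar3.2: B4 above G4
  R3 @ bar3.3: B4 above G4
  R7 @ bar4.0: F4->B3 leap 6st
  R1 @ bar5.0: B4/B4 P1 -> G4/G4 P1 similar
  R1 @ bar6.0: C4/G4 P5 -> D4/A4 P5 similar
  R1 @ bar6.0: C4/G4 P5 -> D4/A4 P5 similar
  R1 @ bar6.0: G4/G4 P1 -> A4/A4 P1 similar

No (19 violations)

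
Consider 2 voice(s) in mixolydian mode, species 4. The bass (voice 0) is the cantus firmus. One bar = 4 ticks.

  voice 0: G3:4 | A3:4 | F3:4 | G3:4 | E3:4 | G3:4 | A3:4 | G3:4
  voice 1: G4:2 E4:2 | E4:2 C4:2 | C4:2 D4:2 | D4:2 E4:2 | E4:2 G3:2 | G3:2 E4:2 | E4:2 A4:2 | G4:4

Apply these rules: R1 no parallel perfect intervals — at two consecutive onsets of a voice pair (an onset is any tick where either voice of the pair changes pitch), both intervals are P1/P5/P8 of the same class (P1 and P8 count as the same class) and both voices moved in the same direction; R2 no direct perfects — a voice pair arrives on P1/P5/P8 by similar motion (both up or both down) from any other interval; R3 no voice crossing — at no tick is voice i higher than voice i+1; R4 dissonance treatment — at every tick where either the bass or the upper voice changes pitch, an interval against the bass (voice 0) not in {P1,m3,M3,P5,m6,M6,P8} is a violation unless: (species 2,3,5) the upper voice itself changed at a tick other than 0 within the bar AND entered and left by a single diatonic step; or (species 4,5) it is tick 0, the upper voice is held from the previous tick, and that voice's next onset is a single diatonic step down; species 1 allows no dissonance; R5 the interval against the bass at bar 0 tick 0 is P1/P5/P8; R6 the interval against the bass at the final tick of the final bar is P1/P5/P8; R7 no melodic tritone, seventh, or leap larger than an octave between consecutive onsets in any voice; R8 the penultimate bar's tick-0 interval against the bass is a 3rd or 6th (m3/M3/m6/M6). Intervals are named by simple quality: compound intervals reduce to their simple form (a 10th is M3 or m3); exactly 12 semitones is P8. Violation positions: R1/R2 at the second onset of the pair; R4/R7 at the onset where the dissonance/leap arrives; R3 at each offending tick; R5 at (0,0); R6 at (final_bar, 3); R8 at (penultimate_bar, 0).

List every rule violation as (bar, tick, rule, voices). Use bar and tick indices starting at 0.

(6, 0, R8, (0, 1))
(7, 0, R1, (0, 1))

bar 0: v0=G3 v1=G4 downbeat P8
bar 1: v0=A3 v1=E4 downbeat P5
bar 2: v0=F3 v1=C4 downbeat P5
bar 3: v0=G3 v1=D4 downbeat P5
bar 4: v0=E3 v1=E4 downbeat P8
bar 5: v0=G3 v1=G3 downbeat P1
bar 6: v0=A3 v1=E4 downbeat P5
bar 7: v0=G3 v1=G4 downbeat P8
  -> R8 @ bar 6 tick 0 v(0, 1): penult P5 not 3rd/6th
  -> R1 @ bar 7 tick 0 v(0, 1): A3/A4 P8 -> G3/G4 P8 similar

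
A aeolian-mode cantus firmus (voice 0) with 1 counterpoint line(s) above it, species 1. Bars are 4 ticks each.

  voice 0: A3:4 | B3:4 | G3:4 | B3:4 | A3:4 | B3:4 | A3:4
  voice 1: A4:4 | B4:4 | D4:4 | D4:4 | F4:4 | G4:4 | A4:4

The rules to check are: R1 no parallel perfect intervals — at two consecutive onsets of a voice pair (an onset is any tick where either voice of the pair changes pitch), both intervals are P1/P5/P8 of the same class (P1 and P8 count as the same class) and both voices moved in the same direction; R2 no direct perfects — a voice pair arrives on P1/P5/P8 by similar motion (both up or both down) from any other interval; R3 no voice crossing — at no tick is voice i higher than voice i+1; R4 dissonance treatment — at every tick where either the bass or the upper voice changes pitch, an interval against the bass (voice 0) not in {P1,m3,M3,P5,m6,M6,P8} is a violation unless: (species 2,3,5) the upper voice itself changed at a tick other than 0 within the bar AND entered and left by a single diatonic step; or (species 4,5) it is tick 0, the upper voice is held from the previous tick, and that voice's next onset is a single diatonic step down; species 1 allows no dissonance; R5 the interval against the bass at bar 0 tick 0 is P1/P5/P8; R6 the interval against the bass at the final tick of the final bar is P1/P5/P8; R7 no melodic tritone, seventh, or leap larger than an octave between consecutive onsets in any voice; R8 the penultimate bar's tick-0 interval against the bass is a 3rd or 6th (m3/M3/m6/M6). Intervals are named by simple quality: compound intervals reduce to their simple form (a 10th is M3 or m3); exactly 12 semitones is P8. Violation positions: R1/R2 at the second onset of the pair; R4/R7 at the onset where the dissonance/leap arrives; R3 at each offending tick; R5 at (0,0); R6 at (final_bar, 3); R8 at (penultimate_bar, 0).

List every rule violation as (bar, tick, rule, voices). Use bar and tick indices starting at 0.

bar 0: v0=A3 v1=A4 downbeat P8
bar 1: v0=B3 v1=B4 downbeat P8
bar 2: v0=G3 v1=D4 downbeat P5
bar 3: v0=B3 v1=D4 downbeat m3
bar 4: v0=A3 v1=F4 downbeat m6
bar 5: v0=B3 v1=G4 downbeat m6
bar 6: v0=A3 v1=A4 downbeat P8
  -> R1 @ bar 1 tick 0 v(0, 1): A3/A4 P8 -> B3/B4 P8 similar
  -> R2 @ bar 2 tick 0 v(0, 1): B3/B4 P8 -> G3/D4 P5 similar

(1, 0, R1, (0, 1))
(2, 0, R2, (0, 1))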